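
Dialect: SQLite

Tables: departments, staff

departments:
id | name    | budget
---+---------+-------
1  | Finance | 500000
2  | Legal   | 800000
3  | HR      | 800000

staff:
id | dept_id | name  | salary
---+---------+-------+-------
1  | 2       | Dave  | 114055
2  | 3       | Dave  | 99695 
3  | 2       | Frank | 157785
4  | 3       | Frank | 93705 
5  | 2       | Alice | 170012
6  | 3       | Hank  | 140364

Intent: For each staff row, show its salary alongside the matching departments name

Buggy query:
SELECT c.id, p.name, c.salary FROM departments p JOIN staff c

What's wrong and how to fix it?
Bug: JOIN with no ON clause produces a cartesian product; every staff row pairs with every departments row

Fix: Add ON c.dept_id = p.id to the JOIN

Corrected query:
SELECT c.id, p.name, c.salary FROM departments p JOIN staff c ON c.dept_id = p.id

Result:
id | name  | salary
---+-------+-------
1  | Legal | 114055
2  | HR    | 99695 
3  | Legal | 157785
4  | HR    | 93705 
5  | Legal | 170012
6  | HR    | 140364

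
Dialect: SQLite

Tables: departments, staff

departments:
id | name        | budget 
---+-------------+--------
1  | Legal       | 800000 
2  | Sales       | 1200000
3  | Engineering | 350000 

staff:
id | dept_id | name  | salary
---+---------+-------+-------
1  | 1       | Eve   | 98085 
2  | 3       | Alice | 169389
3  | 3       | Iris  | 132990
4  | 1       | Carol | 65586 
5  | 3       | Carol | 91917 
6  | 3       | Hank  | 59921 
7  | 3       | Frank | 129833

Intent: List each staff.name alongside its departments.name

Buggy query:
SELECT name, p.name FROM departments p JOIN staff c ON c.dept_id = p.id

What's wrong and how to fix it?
Bug: Both tables have a 'name' column; the unqualified reference is ambiguous

Fix: Qualify the column with its table alias (c.name)

Corrected query:
SELECT c.name, p.name FROM departments p JOIN staff c ON c.dept_id = p.id

Result:
name  | name       
------+------------
Eve   | Legal      
Alice | Engineering
Iris  | Engineering
Carol | Legal      
Carol | Engineering
Hank  | Engineering
Frank | Engineering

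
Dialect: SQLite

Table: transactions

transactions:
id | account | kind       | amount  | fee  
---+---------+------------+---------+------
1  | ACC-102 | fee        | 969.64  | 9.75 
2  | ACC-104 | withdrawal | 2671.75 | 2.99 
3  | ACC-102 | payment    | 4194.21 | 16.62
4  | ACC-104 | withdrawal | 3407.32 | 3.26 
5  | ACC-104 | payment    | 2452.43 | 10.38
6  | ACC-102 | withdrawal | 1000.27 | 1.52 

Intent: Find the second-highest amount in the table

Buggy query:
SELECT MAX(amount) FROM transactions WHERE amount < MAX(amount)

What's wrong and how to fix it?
Bug: MAX(amount) on the right of the comparison is an aggregate-in-WHERE error

Fix: Compute the overall MAX in a subquery, then take MAX of rows below it

Corrected query:
SELECT MAX(amount) FROM transactions WHERE amount < (SELECT MAX(amount) FROM transactions)

Result:
MAX(amount)
-----------
3407.32    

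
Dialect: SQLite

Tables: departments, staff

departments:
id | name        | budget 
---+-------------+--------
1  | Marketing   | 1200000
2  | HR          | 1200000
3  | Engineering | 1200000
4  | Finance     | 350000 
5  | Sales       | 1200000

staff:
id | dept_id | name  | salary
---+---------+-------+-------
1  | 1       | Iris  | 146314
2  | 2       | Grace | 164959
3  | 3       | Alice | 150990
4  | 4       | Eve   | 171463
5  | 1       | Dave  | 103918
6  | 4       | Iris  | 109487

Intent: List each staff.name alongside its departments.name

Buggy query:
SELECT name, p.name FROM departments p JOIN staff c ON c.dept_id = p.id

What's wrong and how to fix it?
Bug: 'name' exists in both joined tables, so the database can't tell which one is meant

Fix: Qualify the column with its table alias (c.name)

Corrected query:
SELECT c.name, p.name FROM departments p JOIN staff c ON c.dept_id = p.id

Result:
name  | name       
------+------------
Iris  | Marketing  
Grace | HR         
Alice | Engineering
Eve   | Finance    
Dave  | Marketing  
Iris  | Finance    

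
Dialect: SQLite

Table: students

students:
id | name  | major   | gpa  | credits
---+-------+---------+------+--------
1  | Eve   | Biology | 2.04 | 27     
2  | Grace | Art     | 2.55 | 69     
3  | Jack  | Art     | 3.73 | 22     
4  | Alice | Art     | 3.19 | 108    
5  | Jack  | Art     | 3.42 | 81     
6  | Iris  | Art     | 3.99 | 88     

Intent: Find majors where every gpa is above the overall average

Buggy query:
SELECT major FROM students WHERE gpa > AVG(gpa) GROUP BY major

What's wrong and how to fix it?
Bug: AVG() is an aggregate; it can't sit directly in WHERE

Fix: Compute the overall average in a scalar subquery and compare each group's MIN against it in HAVING

Corrected query:
SELECT major FROM students GROUP BY major HAVING MIN(gpa) > (SELECT AVG(gpa) FROM students)

Result:
(no rows)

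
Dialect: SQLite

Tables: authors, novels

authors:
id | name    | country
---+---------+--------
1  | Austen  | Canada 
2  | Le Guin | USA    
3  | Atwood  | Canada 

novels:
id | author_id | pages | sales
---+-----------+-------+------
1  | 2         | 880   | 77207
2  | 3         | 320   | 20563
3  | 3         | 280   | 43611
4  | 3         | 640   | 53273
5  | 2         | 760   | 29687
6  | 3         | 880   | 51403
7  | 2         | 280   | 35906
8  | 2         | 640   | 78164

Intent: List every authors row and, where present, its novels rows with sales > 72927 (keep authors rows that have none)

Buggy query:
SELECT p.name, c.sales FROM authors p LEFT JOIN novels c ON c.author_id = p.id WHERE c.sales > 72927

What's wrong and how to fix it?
Bug: A WHERE condition on the right-hand table after LEFT JOIN drops unmatched parents

Fix: Put 'c.sales > 72927' in the JOIN's ON clause instead of WHERE

Corrected query:
SELECT p.name, c.sales FROM authors p LEFT JOIN novels c ON c.author_id = p.id AND c.sales > 72927

Result:
name    | sales
--------+------
Austen  | NULL 
Le Guin | 77207
Le Guin | 78164
Atwood  | NULL 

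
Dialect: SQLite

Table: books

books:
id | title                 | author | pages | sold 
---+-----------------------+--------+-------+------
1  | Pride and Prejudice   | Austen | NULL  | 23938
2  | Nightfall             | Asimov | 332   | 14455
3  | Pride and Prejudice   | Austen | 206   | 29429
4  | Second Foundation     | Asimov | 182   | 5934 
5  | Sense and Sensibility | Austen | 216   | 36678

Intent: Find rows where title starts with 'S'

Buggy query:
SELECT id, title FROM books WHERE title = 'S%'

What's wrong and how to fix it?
Bug: Wildcards only work with LIKE; '=' treats '%' as a literal character

Fix: Replace '=' with LIKE so 'S%' is treated as a pattern

Corrected query:
SELECT id, title FROM books WHERE title LIKE 'S%'

Result:
id | title                
---+----------------------
4  | Second Foundation    
5  | Sense and Sensibility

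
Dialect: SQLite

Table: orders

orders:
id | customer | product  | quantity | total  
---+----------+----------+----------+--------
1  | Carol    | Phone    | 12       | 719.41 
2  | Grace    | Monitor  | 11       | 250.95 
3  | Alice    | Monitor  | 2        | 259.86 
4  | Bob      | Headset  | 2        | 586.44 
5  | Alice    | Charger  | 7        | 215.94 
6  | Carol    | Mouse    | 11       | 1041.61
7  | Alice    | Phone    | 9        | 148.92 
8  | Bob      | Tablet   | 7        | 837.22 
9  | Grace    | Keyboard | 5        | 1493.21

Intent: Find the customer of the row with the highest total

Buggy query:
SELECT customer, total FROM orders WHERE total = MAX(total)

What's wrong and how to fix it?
Bug: MAX(total) is an aggregate and cannot be used directly in WHERE

Fix: Wrap MAX in a scalar subquery so WHERE compares against a single value

Corrected query:
SELECT customer, total FROM orders WHERE total = (SELECT MAX(total) FROM orders)

Result:
customer | total  
---------+--------
Grace    | 1493.21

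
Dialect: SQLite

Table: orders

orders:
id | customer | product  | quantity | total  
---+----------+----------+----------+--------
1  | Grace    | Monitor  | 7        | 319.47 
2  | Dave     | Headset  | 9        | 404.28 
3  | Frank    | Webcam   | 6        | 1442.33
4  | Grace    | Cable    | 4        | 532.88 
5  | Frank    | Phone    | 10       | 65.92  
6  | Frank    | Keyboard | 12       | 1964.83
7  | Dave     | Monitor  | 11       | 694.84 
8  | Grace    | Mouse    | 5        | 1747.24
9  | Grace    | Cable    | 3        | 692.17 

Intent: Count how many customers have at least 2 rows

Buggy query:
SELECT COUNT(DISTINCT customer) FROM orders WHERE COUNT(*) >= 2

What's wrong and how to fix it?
Bug: COUNT(*) cannot appear in WHERE; the per-group count doesn't exist yet

Fix: Group first with HAVING COUNT(*) >= 2, then COUNT the resulting groups

Corrected query:
SELECT COUNT(*) FROM (SELECT customer FROM orders GROUP BY customer HAVING COUNT(*) >= 2)

Result:
COUNT(*)
--------
3       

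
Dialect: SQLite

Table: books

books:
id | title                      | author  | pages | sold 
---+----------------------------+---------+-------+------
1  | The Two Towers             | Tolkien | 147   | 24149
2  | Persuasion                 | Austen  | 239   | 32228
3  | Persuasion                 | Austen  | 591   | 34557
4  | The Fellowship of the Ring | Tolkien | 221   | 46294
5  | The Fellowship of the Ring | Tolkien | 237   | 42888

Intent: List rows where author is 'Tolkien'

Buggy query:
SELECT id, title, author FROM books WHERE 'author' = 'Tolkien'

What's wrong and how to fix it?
Bug: Single quotes denote string literals in SQL; the column name is being compared as a constant string

Fix: Remove the quotes around the column name (or use double quotes for an identifier)

Corrected query:
SELECT id, title, author FROM books WHERE author = 'Tolkien'

Result:
id | title                      | author 
---+----------------------------+--------
1  | The Two Towers             | Tolkien
4  | The Fellowship of the Ring | Tolkien
5  | The Fellowship of the Ring | Tolkien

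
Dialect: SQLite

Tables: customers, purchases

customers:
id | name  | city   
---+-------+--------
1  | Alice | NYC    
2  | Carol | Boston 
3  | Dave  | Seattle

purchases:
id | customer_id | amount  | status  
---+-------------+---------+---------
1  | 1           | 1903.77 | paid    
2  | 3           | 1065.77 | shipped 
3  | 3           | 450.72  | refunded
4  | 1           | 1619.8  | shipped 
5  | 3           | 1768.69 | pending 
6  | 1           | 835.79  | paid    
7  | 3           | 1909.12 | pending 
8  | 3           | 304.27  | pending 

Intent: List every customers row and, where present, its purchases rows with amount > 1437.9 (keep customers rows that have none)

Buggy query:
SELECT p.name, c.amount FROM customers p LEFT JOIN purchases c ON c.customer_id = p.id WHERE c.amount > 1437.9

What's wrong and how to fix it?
Bug: Filtering c.amount in WHERE discards the NULL rows produced by LEFT JOIN, turning it into an inner join

Fix: Move the right-table condition into the ON clause so unmatched parents are kept

Corrected query:
SELECT p.name, c.amount FROM customers p LEFT JOIN purchases c ON c.customer_id = p.id AND c.amount > 1437.9

Result:
name  | amount 
------+--------
Alice | 1619.8 
Alice | 1903.77
Carol | NULL   
Dave  | 1768.69
Dave  | 1909.12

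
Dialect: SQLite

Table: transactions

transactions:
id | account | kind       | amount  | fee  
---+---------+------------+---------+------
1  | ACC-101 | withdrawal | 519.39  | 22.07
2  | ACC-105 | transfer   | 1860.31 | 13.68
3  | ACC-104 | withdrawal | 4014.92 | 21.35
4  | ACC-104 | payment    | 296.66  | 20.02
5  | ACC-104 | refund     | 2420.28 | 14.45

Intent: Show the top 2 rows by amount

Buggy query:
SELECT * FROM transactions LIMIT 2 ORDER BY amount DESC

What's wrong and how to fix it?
Bug: LIMIT must come after ORDER BY

Fix: Swap the clauses: ORDER BY first, then LIMIT

Corrected query:
SELECT * FROM transactions ORDER BY amount DESC LIMIT 2

Result:
id | account | kind       | amount  | fee  
---+---------+------------+---------+------
3  | ACC-104 | withdrawal | 4014.92 | 21.35
5  | ACC-104 | refund     | 2420.28 | 14.45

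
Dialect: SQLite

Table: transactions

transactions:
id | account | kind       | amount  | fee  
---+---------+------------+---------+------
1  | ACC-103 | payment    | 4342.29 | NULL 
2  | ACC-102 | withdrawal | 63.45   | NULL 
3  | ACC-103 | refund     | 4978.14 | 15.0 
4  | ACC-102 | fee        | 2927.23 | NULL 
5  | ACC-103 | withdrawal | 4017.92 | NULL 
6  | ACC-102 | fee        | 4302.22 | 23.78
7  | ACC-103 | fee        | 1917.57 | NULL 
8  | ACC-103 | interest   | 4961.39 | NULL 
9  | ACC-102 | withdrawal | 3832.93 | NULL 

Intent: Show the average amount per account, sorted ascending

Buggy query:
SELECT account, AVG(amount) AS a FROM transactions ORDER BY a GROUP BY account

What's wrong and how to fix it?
Bug: GROUP BY must precede ORDER BY

Fix: Move ORDER BY to the end, after GROUP BY

Corrected query:
SELECT account, AVG(amount) AS a FROM transactions GROUP BY account ORDER BY a

Result:
account | a        
--------+----------
ACC-102 | 2781.4575
ACC-103 | 4043.462 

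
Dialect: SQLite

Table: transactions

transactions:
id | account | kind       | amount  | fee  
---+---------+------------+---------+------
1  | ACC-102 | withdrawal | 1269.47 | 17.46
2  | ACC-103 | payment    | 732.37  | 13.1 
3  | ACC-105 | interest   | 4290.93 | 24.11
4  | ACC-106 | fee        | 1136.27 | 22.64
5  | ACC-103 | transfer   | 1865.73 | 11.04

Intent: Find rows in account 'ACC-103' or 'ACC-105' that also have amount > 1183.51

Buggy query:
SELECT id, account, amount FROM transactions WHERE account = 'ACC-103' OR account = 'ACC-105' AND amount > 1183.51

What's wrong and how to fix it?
Bug: AND binds tighter than OR, so this parses as account = 'ACC-103' OR (account = 'ACC-105' AND amount > 1183.51)

Fix: Group the OR with parentheses (or use IN), then AND the threshold

Corrected query:
SELECT id, account, amount FROM transactions WHERE (account = 'ACC-103' OR account = 'ACC-105') AND amount > 1183.51

Result:
id | account | amount 
---+---------+--------
3  | ACC-105 | 4290.93
5  | ACC-103 | 1865.73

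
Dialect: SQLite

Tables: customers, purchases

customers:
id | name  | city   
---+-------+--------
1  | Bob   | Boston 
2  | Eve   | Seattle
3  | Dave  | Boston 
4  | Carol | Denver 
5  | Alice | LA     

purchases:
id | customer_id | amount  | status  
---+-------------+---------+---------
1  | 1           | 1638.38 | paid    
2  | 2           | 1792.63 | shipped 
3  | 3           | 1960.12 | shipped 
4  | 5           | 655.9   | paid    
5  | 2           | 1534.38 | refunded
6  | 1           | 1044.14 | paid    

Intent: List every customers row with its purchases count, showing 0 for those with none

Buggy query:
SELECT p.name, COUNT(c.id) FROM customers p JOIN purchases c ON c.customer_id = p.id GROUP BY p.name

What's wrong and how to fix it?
Bug: INNER JOIN drops customers rows that have no matching purchases rows

Fix: Use LEFT JOIN so parents without children still appear (COUNT(c.id) gives 0)

Corrected query:
SELECT p.name, COUNT(c.id) FROM customers p LEFT JOIN purchases c ON c.customer_id = p.id GROUP BY p.name

Result:
name  | COUNT(c.id)
------+------------
Alice | 1          
Bob   | 2          
Carol | 0          
Dave  | 1          
Eve   | 2          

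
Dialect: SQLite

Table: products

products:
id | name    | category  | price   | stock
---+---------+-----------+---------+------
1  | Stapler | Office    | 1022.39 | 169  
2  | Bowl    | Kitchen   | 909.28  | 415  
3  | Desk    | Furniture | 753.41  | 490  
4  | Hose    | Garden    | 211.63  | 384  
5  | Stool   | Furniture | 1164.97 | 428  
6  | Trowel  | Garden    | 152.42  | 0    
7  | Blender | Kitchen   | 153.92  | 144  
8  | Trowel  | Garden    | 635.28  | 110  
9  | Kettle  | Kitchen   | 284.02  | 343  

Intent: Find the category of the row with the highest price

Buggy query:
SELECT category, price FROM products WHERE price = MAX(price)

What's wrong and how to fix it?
Bug: WHERE is evaluated per row; an aggregate over the whole table isn't defined there

Fix: Use a subquery: WHERE price = (SELECT MAX(price) FROM products)

Corrected query:
SELECT category, price FROM products WHERE price = (SELECT MAX(price) FROM products)

Result:
category  | price  
----------+--------
Furniture | 1164.97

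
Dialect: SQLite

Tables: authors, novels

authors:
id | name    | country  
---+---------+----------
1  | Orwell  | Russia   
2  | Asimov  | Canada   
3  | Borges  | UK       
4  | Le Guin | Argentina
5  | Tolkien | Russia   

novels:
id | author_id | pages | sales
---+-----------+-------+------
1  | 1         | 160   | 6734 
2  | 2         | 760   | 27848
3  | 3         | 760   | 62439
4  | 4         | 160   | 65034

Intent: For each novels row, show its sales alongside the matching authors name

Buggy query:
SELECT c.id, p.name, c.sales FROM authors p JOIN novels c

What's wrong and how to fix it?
Bug: Missing join condition: each novels row is matched to all authors rows instead of just its own

Fix: Add ON c.author_id = p.id to the JOIN

Corrected query:
SELECT c.id, p.name, c.sales FROM authors p JOIN novels c ON c.author_id = p.id

Result:
id | name    | sales
---+---------+------
1  | Orwell  | 6734 
2  | Asimov  | 27848
3  | Borges  | 62439
4  | Le Guin | 65034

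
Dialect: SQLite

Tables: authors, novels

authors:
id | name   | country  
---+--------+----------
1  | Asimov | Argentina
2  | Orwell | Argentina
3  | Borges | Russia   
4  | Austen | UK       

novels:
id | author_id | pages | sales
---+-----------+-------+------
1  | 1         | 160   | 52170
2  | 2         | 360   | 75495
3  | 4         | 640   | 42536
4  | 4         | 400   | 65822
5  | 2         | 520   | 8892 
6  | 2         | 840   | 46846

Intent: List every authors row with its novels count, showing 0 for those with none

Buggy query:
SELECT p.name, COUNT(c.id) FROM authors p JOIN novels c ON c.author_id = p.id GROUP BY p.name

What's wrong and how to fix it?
Bug: An inner join excludes parents with zero children

Fix: Switch to LEFT JOIN to retain unmatched parent rows

Corrected query:
SELECT p.name, COUNT(c.id) FROM authors p LEFT JOIN novels c ON c.author_id = p.id GROUP BY p.name

Result:
name   | COUNT(c.id)
-------+------------
Asimov | 1          
Austen | 2          
Borges | 0          
Orwell | 3          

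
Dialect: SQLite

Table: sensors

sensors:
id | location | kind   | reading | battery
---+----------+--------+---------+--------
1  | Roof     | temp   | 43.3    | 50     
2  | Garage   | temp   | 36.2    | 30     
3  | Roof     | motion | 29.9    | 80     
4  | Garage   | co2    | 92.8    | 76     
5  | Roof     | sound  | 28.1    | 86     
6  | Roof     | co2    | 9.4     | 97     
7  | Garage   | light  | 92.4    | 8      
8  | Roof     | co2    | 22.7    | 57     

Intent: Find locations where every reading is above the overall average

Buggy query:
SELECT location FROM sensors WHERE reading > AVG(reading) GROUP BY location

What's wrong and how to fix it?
Bug: WHERE evaluates per row before aggregation, so AVG() is unavailable

Fix: Compute the overall average in a scalar subquery and compare each group's MIN against it in HAVING

Corrected query:
SELECT location FROM sensors GROUP BY location HAVING MIN(reading) > (SELECT AVG(reading) FROM sensors)

Result:
(no rows)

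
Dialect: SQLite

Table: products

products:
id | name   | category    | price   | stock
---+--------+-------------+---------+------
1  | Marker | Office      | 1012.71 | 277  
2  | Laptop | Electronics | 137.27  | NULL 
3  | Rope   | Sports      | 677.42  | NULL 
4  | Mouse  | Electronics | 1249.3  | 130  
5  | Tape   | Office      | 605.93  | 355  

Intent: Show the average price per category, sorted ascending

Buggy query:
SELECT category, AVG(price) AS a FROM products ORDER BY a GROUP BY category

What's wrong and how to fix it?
Bug: ORDER BY appears before GROUP BY; SQL clause order requires GROUP BY first

Fix: Reorder: SELECT … FROM … GROUP BY … ORDER BY …

Corrected query:
SELECT category, AVG(price) AS a FROM products GROUP BY category ORDER BY a

Result:
category    | a      
------------+--------
Sports      | 677.42 
Electronics | 693.285
Office      | 809.32 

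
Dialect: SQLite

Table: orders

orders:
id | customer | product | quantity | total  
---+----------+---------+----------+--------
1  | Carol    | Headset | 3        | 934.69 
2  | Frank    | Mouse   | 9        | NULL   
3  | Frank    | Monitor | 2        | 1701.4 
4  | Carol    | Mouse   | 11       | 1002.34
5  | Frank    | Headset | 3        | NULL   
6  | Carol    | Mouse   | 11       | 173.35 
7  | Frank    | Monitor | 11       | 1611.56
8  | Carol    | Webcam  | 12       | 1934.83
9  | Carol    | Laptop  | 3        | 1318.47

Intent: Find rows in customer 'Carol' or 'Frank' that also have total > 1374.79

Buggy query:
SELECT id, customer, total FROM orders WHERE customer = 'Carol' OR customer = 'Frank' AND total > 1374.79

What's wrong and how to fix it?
Bug: Without parentheses, AND is evaluated before OR, so the total filter only applies to the 'Frank' branch

Fix: Group the OR with parentheses (or use IN), then AND the threshold

Corrected query:
SELECT id, customer, total FROM orders WHERE (customer = 'Carol' OR customer = 'Frank') AND total > 1374.79

Result:
id | customer | total  
---+----------+--------
3  | Frank    | 1701.4 
7  | Frank    | 1611.56
8  | Carol    | 1934.83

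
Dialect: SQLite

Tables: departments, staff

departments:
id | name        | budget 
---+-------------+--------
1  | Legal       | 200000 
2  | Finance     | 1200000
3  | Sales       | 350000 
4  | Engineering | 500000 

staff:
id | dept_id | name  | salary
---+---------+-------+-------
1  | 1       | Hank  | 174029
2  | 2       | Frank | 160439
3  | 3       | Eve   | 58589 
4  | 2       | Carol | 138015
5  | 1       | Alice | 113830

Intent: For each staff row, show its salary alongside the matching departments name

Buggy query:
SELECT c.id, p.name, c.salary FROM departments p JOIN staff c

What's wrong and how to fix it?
Bug: JOIN with no ON clause produces a cartesian product; every staff row pairs with every departments row

Fix: Add ON c.dept_id = p.id to the JOIN

Corrected query:
SELECT c.id, p.name, c.salary FROM departments p JOIN staff c ON c.dept_id = p.id

Result:
id | name    | salary
---+---------+-------
1  | Legal   | 174029
2  | Finance | 160439
3  | Sales   | 58589 
4  | Finance | 138015
5  | Legal   | 113830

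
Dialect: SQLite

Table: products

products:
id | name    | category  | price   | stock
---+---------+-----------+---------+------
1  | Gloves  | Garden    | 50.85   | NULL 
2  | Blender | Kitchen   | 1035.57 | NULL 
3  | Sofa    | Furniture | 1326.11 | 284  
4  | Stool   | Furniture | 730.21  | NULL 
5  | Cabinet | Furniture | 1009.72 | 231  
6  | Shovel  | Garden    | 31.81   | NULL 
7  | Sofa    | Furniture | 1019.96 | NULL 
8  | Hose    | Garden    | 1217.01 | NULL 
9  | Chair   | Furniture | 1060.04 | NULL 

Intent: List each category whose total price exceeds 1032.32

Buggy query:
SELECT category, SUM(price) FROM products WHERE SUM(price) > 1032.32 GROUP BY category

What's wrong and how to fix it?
Bug: WHERE runs before GROUP BY, so aggregates aren't available there

Fix: Use HAVING (which filters groups after aggregation) instead of WHERE

Corrected query:
SELECT category, SUM(price) FROM products GROUP BY category HAVING SUM(price) > 1032.32

Result:
category  | SUM(price)
----------+-----------
Furniture | 5146.04   
Garden    | 1299.67   
Kitchen   | 1035.57   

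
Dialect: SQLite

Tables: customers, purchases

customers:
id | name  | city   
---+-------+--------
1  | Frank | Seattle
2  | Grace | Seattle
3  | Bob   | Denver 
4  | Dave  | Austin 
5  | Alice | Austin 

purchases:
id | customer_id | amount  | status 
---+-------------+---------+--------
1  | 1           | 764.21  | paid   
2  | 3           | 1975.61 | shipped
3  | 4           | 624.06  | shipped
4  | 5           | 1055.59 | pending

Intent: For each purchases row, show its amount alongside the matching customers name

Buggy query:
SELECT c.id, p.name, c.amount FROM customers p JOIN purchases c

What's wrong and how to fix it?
Bug: JOIN with no ON clause produces a cartesian product; every purchases row pairs with every customers row

Fix: Specify the join condition linking the foreign key to the parent id

Corrected query:
SELECT c.id, p.name, c.amount FROM customers p JOIN purchases c ON c.customer_id = p.id

Result:
id | name  | amount 
---+-------+--------
1  | Frank | 764.21 
2  | Bob   | 1975.61
3  | Dave  | 624.06 
4  | Alice | 1055.59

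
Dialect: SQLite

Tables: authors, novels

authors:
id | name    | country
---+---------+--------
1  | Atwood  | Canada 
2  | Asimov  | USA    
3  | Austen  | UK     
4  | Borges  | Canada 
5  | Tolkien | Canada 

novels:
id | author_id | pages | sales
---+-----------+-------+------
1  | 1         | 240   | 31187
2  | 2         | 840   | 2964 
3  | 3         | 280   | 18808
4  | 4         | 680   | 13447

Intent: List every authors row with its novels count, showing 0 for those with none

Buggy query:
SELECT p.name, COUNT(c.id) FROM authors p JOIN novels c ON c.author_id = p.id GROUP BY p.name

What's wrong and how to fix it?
Bug: An inner join excludes parents with zero children

Fix: Use LEFT JOIN so parents without children still appear (COUNT(c.id) gives 0)

Corrected query:
SELECT p.name, COUNT(c.id) FROM authors p LEFT JOIN novels c ON c.author_id = p.id GROUP BY p.name

Result:
name    | COUNT(c.id)
--------+------------
Asimov  | 1          
Atwood  | 1          
Austen  | 1          
Borges  | 1          
Tolkien | 0          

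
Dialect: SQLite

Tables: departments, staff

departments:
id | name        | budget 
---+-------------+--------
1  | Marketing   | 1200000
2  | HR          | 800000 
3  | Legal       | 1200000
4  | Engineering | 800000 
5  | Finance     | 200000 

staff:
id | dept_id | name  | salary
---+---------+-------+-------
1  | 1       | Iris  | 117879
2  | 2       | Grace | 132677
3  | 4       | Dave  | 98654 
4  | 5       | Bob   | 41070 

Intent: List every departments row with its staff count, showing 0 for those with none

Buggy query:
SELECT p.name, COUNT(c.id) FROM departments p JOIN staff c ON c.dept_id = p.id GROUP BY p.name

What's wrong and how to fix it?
Bug: INNER JOIN drops departments rows that have no matching staff rows

Fix: Switch to LEFT JOIN to retain unmatched parent rows

Corrected query:
SELECT p.name, COUNT(c.id) FROM departments p LEFT JOIN staff c ON c.dept_id = p.id GROUP BY p.name

Result:
name        | COUNT(c.id)
------------+------------
Engineering | 1          
Finance     | 1          
HR          | 1          
Legal       | 0          
Marketing   | 1          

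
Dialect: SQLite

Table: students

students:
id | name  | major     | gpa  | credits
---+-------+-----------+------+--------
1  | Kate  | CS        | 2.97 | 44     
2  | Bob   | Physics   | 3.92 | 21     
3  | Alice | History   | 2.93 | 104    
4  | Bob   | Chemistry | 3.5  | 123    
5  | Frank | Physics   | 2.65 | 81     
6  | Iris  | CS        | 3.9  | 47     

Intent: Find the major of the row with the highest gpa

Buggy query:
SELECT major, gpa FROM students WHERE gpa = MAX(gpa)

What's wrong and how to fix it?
Bug: MAX(gpa) is an aggregate and cannot be used directly in WHERE

Fix: Use a subquery: WHERE gpa = (SELECT MAX(gpa) FROM students)

Corrected query:
SELECT major, gpa FROM students WHERE gpa = (SELECT MAX(gpa) FROM students)

Result:
major   | gpa 
--------+-----
Physics | 3.92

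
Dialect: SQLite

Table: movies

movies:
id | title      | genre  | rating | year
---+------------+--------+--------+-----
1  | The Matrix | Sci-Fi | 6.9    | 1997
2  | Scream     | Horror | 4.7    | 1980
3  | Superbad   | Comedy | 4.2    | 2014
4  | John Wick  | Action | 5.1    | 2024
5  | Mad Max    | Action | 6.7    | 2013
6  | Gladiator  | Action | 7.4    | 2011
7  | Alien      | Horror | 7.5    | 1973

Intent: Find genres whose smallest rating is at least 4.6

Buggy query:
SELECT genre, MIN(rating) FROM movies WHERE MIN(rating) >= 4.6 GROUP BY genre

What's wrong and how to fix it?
Bug: MIN() in WHERE is a misuse of aggregate

Fix: Replace WHERE with HAVING after the GROUP BY

Corrected query:
SELECT genre, MIN(rating) FROM movies GROUP BY genre HAVING MIN(rating) >= 4.6

Result:
genre  | MIN(rating)
-------+------------
Action | 5.1        
Horror | 4.7        
Sci-Fi | 6.9        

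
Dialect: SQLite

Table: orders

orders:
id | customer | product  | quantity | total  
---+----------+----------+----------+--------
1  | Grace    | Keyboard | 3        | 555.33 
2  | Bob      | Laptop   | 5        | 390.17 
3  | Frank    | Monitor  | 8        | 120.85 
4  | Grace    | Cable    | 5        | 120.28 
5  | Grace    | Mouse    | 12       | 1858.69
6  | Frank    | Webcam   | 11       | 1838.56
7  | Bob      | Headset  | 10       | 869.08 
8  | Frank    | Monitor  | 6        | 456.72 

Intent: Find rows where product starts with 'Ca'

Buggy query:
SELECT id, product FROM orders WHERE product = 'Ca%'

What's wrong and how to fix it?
Bug: '=' compares the literal string including the % character; pattern matching needs LIKE

Fix: Replace '=' with LIKE so 'Ca%' is treated as a pattern

Corrected query:
SELECT id, product FROM orders WHERE product LIKE 'Ca%'

Result:
id | product
---+--------
4  | Cable  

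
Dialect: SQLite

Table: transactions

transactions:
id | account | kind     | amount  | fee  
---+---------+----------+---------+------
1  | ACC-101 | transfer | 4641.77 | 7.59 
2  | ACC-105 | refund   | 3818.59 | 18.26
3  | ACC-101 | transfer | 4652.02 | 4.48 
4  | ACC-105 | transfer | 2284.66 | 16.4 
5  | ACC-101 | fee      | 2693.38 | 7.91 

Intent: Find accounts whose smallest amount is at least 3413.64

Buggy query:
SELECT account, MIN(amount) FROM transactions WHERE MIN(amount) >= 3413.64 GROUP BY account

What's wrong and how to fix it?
Bug: Aggregates like MIN are computed per group after WHERE runs

Fix: Use HAVING for the per-group MIN condition

Corrected query:
SELECT account, MIN(amount) FROM transactions GROUP BY account HAVING MIN(amount) >= 3413.64

Result:
(no rows)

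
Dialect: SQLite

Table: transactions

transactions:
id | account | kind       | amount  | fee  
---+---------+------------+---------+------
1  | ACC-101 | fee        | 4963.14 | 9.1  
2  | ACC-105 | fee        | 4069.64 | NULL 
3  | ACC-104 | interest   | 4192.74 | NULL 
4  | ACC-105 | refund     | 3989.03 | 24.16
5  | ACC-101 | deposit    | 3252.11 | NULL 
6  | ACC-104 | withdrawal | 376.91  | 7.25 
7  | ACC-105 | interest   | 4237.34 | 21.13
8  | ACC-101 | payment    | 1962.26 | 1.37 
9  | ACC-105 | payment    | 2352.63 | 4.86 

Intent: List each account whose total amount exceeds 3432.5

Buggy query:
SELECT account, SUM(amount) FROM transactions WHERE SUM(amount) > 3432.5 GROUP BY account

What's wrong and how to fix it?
Bug: SUM(amount) is an aggregate, but WHERE filters rows before aggregation

Fix: Use HAVING (which filters groups after aggregation) instead of WHERE

Corrected query:
SELECT account, SUM(amount) FROM transactions GROUP BY account HAVING SUM(amount) > 3432.5

Result:
account | SUM(amount)
--------+------------
ACC-101 | 10177.51   
ACC-104 | 4569.65    
ACC-105 | 14648.64   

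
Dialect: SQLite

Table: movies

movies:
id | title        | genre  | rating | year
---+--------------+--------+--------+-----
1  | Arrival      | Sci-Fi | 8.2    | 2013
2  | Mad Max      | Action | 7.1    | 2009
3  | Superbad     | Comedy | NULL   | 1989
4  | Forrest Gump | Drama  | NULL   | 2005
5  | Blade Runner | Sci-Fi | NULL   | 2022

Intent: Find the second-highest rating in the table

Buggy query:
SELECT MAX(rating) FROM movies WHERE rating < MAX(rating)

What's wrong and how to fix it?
Bug: The inner MAX is an aggregate inside WHERE, which is not allowed

Fix: Compute the overall MAX in a subquery, then take MAX of rows below it

Corrected query:
SELECT MAX(rating) FROM movies WHERE rating < (SELECT MAX(rating) FROM movies)

Result:
MAX(rating)
-----------
7.1        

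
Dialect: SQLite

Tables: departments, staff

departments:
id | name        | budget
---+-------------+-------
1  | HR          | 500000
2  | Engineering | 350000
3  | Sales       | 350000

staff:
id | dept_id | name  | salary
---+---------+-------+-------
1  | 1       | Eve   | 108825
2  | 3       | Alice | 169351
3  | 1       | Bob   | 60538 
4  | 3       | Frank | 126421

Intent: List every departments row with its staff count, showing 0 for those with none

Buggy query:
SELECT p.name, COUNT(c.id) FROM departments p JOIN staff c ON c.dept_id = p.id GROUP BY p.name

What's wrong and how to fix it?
Bug: An inner join excludes parents with zero children

Fix: Switch to LEFT JOIN to retain unmatched parent rows

Corrected query:
SELECT p.name, COUNT(c.id) FROM departments p LEFT JOIN staff c ON c.dept_id = p.id GROUP BY p.name

Result:
name        | COUNT(c.id)
------------+------------
Engineering | 0          
HR          | 2          
Sales       | 2          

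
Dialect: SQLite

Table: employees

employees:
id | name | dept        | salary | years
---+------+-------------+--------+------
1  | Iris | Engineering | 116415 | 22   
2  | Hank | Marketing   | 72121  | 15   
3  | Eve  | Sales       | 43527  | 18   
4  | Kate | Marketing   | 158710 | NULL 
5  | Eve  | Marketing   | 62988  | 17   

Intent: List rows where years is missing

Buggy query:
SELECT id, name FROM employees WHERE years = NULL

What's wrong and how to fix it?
Bug: '= NULL' is always unknown in SQL three-valued logic, so no rows match

Fix: Replace '= NULL' with 'IS NULL'

Corrected query:
SELECT id, name FROM employees WHERE years IS NULL

Result:
id | name
---+-----
4  | Kate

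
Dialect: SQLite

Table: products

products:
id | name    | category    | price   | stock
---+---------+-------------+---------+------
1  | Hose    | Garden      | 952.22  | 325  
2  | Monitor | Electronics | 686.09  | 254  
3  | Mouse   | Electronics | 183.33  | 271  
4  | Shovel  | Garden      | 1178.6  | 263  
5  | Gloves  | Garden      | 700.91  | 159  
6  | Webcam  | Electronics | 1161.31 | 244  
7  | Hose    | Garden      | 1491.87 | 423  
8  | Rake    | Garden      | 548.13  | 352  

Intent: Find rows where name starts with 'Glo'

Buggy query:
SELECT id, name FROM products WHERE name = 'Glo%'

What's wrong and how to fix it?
Bug: '=' compares the literal string including the % character; pattern matching needs LIKE

Fix: Replace '=' with LIKE so 'Glo%' is treated as a pattern

Corrected query:
SELECT id, name FROM products WHERE name LIKE 'Glo%'

Result:
id | name  
---+-------
5  | Gloves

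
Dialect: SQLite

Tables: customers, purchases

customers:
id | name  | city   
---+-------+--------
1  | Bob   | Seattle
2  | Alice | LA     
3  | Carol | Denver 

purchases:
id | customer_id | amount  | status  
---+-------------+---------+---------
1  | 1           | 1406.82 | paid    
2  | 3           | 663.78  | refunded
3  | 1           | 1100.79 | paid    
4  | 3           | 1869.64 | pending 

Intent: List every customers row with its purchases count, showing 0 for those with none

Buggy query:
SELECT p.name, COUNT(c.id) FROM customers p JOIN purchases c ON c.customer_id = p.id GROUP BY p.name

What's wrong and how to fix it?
Bug: An inner join excludes parents with zero children

Fix: Use LEFT JOIN so parents without children still appear (COUNT(c.id) gives 0)

Corrected query:
SELECT p.name, COUNT(c.id) FROM customers p LEFT JOIN purchases c ON c.customer_id = p.id GROUP BY p.name

Result:
name  | COUNT(c.id)
------+------------
Alice | 0          
Bob   | 2          
Carol | 2          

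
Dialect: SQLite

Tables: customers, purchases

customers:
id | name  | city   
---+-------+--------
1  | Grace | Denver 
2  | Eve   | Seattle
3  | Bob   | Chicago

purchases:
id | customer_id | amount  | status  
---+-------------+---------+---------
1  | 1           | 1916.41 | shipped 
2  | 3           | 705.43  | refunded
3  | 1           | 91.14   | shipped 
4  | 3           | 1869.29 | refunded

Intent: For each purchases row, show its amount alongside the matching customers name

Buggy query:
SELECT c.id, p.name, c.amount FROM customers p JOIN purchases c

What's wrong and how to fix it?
Bug: Missing join condition: each purchases row is matched to all customers rows instead of just its own

Fix: Add ON c.customer_id = p.id to the JOIN

Corrected query:
SELECT c.id, p.name, c.amount FROM customers p JOIN purchases c ON c.customer_id = p.id

Result:
id | name  | amount 
---+-------+--------
1  | Grace | 1916.41
2  | Bob   | 705.43 
3  | Grace | 91.14  
4  | Bob   | 1869.29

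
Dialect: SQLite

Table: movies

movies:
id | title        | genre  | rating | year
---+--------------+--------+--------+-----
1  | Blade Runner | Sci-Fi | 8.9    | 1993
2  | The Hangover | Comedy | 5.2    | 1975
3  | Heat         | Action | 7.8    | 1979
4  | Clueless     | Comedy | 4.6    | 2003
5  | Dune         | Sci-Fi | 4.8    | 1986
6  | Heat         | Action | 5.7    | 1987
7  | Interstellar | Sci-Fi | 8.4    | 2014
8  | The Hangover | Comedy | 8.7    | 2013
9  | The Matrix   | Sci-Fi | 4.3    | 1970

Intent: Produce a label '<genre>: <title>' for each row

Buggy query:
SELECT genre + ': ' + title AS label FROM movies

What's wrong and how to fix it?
Bug: '+' is numeric addition; on text columns SQLite converts them to 0 instead of concatenating

Fix: Use the || operator for string concatenation

Corrected query:
SELECT genre || ': ' || title AS label FROM movies

Result:
label               
--------------------
Sci-Fi: Blade Runner
Comedy: The Hangover
Action: Heat        
Comedy: Clueless    
Sci-Fi: Dune        
Action: Heat        
Sci-Fi: Interstellar
Comedy: The Hangover
Sci-Fi: The Matrix  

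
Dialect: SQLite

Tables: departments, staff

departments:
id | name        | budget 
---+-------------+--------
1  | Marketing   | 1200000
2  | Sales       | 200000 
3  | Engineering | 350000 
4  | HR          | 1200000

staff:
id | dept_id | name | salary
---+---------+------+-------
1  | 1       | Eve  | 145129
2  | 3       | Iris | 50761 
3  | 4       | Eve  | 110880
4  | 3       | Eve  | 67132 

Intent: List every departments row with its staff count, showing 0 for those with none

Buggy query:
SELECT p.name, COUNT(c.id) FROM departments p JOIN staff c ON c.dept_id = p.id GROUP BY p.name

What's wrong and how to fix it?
Bug: An inner join excludes parents with zero children

Fix: Use LEFT JOIN so parents without children still appear (COUNT(c.id) gives 0)

Corrected query:
SELECT p.name, COUNT(c.id) FROM departments p LEFT JOIN staff c ON c.dept_id = p.id GROUP BY p.name

Result:
name        | COUNT(c.id)
------------+------------
Engineering | 2          
HR          | 1          
Marketing   | 1          
Sales       | 0          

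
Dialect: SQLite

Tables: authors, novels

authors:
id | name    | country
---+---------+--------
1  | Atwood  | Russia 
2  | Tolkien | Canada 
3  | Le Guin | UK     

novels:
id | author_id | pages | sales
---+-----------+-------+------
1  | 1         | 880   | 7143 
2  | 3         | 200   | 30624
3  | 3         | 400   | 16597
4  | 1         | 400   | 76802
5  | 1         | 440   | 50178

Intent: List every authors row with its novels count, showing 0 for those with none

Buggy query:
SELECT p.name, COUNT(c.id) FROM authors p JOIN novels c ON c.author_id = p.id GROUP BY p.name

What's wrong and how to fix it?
Bug: An inner join excludes parents with zero children

Fix: Switch to LEFT JOIN to retain unmatched parent rows

Corrected query:
SELECT p.name, COUNT(c.id) FROM authors p LEFT JOIN novels c ON c.author_id = p.id GROUP BY p.name

Result:
name    | COUNT(c.id)
--------+------------
Atwood  | 3          
Le Guin | 2          
Tolkien | 0          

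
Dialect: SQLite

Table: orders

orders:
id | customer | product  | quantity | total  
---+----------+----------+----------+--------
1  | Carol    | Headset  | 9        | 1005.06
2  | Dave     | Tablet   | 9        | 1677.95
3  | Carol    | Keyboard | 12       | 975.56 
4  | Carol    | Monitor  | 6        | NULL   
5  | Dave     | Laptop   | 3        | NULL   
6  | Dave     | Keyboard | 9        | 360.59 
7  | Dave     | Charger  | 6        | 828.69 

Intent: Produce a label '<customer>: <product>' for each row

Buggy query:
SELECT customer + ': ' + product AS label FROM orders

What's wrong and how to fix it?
Bug: SQLite uses || for string concatenation; + coerces text to numbers (yielding 0)

Fix: Use the || operator for string concatenation

Corrected query:
SELECT customer || ': ' || product AS label FROM orders

Result:
label          
---------------
Carol: Headset 
Dave: Tablet   
Carol: Keyboard
Carol: Monitor 
Dave: Laptop   
Dave: Keyboard 
Dave: Charger  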